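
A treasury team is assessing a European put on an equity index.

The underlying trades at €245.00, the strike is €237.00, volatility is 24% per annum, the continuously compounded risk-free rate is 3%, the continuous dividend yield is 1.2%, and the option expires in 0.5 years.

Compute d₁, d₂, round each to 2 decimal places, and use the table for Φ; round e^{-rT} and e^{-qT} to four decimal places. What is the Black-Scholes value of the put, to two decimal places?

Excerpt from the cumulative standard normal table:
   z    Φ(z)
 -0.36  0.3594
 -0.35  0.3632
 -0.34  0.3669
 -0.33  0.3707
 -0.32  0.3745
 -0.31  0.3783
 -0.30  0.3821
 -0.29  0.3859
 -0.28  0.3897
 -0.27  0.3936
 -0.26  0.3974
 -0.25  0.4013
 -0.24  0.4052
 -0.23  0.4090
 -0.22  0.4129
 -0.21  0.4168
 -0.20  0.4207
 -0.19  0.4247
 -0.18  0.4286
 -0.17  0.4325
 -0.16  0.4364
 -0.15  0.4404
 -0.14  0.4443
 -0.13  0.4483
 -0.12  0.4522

€11.61

σ√T = 0.24·√0.5 = 0.1697
d₁ = [ln(245/237) + (0.03 − 0.012 + 0.24²/2)·0.5] / 0.1697 = [0.0332 + 0.0234] / 0.1697 = 0.3335 ≈ 0.33
d₂ = d₁ − σ√T = 0.3335 − 0.1697 = 0.1638 ≈ 0.16
exp(−qT) = exp(−0.012·0.5) = 0.9940;  exp(−rT) = exp(−0.03·0.5) = 0.9851
N(−d₂) = N(-0.16) = 0.4364;  N(−d₁) = N(-0.33) = 0.3707
P = 237·0.9851·0.4364 − 245·0.9940·0.3707 = 101.8857 − 90.2766 = 11.6092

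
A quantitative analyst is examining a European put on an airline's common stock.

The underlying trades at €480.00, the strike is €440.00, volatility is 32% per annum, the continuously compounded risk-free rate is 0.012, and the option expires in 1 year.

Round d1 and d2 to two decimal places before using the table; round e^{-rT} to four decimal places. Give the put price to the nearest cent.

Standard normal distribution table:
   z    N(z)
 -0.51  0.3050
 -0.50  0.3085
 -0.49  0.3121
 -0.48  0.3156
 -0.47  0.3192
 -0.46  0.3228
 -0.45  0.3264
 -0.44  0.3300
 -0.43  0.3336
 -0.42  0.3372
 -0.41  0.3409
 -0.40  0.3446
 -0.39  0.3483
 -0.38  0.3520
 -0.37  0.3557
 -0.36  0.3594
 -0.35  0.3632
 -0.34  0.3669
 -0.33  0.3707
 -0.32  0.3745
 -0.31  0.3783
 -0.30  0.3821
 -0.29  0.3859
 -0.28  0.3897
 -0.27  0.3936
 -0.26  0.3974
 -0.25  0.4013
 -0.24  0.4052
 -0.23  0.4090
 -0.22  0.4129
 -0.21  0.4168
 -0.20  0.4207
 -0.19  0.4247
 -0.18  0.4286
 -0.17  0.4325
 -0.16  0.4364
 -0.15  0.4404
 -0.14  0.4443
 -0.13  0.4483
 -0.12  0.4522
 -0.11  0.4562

€38.25

σ√T = 0.32 × 1.0000 = 0.3200
ln(S/K) + (r + σ²/2)T = ln(480/440) + (0.012 + 0.32²/2)·1 = 0.0870 + 0.0632 = 0.1502
d₁ = 0.1502 / 0.3200 = 0.4694 ≈ 0.47
d₂ = d₁ − σ√T = 0.4694 − 0.3200 = 0.1494 ≈ 0.15
e^(−rT) = e^(−0.012·1) = 0.9881
N(−d₂) = N(-0.15) = 0.4404;  N(−d₁) = N(-0.47) = 0.3192
P = 440·0.9881·0.4404 − 480·0.3192 = 191.4701 − 153.2160 = 38.2541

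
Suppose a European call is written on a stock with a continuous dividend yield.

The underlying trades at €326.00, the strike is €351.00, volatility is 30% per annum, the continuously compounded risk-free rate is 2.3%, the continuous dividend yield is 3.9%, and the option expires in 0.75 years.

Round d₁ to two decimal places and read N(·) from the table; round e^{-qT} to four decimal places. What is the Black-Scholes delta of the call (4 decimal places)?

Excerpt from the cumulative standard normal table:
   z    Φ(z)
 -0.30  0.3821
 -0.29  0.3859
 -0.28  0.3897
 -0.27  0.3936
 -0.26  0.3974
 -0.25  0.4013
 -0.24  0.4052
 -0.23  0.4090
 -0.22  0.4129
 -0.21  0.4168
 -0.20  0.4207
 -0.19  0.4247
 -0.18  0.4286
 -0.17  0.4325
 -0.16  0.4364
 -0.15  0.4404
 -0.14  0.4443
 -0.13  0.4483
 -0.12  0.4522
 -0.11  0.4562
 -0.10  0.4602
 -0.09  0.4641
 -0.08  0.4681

0.4086

σ√T = 0.3·√0.75 = 0.2598
ln(S/K) + (r − q + σ²/2)T = ln(326/351) + (0.023 − 0.039 + 0.3²/2)·0.75 = -0.0739 + 0.0217 = -0.0521
d₁ = -0.0521 / 0.2598 = -0.2007 which rounds to -0.20
N(d₁) = N(-0.20) = 0.4207
Δ_call = e^(−qT)·N(d₁) = 0.9712·0.4207 = 0.4086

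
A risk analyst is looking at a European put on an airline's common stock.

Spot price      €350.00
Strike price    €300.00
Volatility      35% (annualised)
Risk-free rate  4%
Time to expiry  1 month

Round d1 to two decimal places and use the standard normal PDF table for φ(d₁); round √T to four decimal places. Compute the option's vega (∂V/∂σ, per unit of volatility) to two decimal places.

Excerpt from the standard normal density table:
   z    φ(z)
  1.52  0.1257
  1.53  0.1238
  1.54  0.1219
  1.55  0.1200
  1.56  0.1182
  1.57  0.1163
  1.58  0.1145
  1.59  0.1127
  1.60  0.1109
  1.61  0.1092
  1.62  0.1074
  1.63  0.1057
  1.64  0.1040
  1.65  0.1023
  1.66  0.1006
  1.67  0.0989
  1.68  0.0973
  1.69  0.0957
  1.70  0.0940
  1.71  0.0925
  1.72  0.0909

σ√T = 0.35 × 0.2887 = 0.1010
d₁ = [ln(350/300) + (0.04 + 0.35²/2)·0.08333] / 0.1010 = [0.1542 + 0.0084] / 0.1010 = 1.6092 which rounds to 1.61
√T = √0.08333 = 0.2887
φ(d₁) = φ(1.61) = 0.1092
vega = S·φ(d₁)·√T = 350·0.1092·0.2887 = 11.0341

11.03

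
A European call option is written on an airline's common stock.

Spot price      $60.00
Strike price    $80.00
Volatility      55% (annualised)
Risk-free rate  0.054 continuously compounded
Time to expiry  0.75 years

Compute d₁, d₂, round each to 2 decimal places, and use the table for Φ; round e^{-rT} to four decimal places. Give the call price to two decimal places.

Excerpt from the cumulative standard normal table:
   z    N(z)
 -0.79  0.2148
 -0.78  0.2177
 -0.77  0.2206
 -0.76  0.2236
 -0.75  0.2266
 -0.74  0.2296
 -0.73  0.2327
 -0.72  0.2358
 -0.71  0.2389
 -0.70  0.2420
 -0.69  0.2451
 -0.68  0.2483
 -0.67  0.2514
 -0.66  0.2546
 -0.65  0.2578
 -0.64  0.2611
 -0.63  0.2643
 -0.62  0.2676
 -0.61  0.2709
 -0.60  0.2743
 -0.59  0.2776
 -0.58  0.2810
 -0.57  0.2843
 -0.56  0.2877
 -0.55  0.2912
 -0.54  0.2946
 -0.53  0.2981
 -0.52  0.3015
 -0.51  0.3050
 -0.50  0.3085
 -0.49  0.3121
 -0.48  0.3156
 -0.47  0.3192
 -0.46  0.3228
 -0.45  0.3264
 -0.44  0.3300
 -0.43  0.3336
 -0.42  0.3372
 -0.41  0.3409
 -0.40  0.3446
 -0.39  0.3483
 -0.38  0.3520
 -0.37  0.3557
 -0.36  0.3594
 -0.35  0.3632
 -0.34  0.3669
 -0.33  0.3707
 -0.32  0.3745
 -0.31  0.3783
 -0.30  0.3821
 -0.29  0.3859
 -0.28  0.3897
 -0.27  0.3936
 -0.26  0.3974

σ√T = 0.55 × 0.8660 = 0.4763
d₁ = [ln(60/80) + (0.054 + 0.55²/2)·0.75] / 0.4763 = [-0.2877 + 0.1539] / 0.4763 = -0.2808 → -0.28
d₂ = d₁ − σ√T = -0.2808 − 0.4763 = -0.7571 → -0.76
exp(−rT) = exp(−0.054·0.75) = 0.9603
C = 60·N(-0.28) − 80·0.9603·N(-0.76) = 60·0.3897 − 80·0.9603·0.2236 = 23.3820 − 17.1778 = 6.2042

$6.20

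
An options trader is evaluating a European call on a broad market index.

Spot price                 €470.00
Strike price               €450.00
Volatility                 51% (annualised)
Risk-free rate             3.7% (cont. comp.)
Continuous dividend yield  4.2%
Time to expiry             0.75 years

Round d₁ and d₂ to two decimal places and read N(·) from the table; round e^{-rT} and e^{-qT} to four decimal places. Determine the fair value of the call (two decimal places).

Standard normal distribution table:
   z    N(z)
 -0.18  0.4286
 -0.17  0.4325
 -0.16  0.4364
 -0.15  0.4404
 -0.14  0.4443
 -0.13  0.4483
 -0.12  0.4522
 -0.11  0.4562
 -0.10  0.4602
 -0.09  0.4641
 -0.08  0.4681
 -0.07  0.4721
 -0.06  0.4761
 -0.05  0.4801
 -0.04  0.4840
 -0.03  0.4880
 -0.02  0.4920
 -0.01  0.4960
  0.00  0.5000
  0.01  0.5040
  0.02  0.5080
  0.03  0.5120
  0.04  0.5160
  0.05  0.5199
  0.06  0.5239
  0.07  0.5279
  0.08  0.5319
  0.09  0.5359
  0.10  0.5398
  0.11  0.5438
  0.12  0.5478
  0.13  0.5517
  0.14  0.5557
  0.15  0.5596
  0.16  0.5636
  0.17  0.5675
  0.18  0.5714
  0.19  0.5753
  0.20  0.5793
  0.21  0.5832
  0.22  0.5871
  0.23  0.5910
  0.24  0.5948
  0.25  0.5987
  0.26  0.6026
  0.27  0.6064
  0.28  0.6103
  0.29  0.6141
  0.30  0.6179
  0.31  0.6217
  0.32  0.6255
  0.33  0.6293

T = 0.75;  σ√T = 0.4417
d₁ = [ln(470/450) + (0.037 − 0.042 + 0.51²/2)·0.75] / 0.4417 = [0.0435 + 0.0938] / 0.4417 = 0.3108 which rounds to 0.31
d₂ = d₁ − σ√T = 0.3108 − 0.4417 = -0.1309 which rounds to -0.13
exp(−qT) = exp(−0.042·0.75) = 0.9690;  exp(−rT) = exp(−0.037·0.75) = 0.9726
C = 470·0.9690·N(0.31) − 450·0.9726·N(-0.13) = 470·0.9690·0.6217 − 450·0.9726·0.4483 = 283.1408 − 196.2075 = 86.9334

€86.93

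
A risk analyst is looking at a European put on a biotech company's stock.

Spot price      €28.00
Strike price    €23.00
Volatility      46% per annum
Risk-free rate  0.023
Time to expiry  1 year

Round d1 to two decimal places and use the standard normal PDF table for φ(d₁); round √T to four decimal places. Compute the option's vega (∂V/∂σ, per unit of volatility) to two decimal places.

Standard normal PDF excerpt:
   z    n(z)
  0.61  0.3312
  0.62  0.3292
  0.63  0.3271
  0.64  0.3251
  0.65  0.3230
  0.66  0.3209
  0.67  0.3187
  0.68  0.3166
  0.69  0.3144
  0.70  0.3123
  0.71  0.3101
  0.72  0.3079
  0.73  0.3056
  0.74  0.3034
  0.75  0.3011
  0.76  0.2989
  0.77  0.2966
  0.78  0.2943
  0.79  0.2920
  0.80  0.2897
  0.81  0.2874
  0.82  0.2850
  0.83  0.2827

8.68

σ√T = 0.46·√1 = 0.4600
d₁ = [ln(28/23) + (0.023 + ½·0.46²)·1] / (σ√T) = (0.1967 + 0.1288) / 0.4600 = 0.7076 → 0.71
√T = √1 = 1.0000
φ(d₁) = φ(0.71) = 0.3101
vega = S·φ(d₁)·√T = 28·0.3101·1.0000 = 8.6828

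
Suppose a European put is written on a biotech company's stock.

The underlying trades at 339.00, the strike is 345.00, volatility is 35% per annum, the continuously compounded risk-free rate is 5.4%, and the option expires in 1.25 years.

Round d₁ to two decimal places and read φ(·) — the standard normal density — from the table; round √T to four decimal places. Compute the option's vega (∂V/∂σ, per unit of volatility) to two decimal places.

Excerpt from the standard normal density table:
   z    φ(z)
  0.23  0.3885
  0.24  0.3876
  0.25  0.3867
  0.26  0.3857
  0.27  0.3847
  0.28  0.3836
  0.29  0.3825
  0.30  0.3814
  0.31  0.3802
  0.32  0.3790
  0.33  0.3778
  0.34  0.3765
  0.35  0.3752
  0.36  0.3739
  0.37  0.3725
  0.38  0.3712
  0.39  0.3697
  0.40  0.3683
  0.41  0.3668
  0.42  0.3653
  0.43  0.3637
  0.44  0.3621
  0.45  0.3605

σ√T = 0.35 × 1.1180 = 0.3913
d₁ = [ln(339/345) + (0.054 + 0.35²/2)·1.25] / 0.3913 = [-0.0175 + 0.1441] / 0.3913 = 0.3233 ⇒ 0.32
√T = √1.25 = 1.1180
φ(d₁) = φ(0.32) = 0.3790
vega = S·φ(d₁)·√T = 339·0.3790·1.1180 = 143.6418

143.64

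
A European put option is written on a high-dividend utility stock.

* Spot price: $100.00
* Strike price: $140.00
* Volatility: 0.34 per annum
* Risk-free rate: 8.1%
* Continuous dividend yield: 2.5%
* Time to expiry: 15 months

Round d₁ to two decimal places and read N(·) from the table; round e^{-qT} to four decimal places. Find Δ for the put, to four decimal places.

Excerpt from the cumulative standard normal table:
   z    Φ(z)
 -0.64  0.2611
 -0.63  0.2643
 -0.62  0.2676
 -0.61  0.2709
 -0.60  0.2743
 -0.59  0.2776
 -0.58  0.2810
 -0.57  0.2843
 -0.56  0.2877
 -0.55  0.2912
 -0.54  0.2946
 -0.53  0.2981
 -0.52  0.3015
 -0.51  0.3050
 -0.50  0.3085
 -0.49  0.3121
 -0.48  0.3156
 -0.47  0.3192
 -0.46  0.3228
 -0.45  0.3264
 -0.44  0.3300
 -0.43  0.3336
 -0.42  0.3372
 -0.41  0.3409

-0.6736

σ√T = 0.34·√1.25 = 0.3801
d₁ = [ln(100/140) + (0.081 − 0.025 + ½·0.34²)·1.25] / (σ√T) = (-0.3365 + 0.1423) / 0.3801 = -0.5109 which rounds to -0.51
N(d₁) = N(-0.51) = 0.3050
Δ_put = exp(−qT)·(N(d₁) − 1) = 0.9692·(0.3050 − 1) = -0.6736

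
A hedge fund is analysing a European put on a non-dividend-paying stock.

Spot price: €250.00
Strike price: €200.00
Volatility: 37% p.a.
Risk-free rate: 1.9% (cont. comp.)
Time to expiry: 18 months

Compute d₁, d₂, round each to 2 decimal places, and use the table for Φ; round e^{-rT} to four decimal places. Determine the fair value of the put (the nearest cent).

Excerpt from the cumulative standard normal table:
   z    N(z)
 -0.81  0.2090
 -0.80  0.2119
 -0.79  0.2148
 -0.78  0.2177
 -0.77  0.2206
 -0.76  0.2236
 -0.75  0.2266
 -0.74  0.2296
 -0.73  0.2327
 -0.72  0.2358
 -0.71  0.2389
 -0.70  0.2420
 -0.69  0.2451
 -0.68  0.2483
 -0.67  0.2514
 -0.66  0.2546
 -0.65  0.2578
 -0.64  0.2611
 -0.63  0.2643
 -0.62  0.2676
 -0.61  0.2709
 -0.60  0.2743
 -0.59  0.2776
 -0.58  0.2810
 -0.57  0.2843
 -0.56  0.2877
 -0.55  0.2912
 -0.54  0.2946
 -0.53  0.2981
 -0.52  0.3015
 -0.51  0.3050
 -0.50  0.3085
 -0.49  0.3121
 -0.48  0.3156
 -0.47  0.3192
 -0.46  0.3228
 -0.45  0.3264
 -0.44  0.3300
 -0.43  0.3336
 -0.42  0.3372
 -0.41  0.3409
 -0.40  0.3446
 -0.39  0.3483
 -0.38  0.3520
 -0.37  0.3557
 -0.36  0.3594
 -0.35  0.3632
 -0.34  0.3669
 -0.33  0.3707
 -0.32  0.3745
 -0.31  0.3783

σ√T = 0.37·√1.5 = 0.4532
d₁ = [ln(250/200) + (0.019 + ½·0.37²)·1.5] / (σ√T) = (0.2231 + 0.1312) / 0.4532 = 0.7819 ≈ 0.78
d₂ = 0.7819 − 0.4532 = 0.3287 ≈ 0.33
e^(−rT) = e^(−0.019·1.5) = 0.9719
N(−d₂) = N(-0.33) = 0.3707;  N(−d₁) = N(-0.78) = 0.2177
P = 200·0.9719·0.3707 − 250·0.2177 = 72.0567 − 54.4250 = 17.6317

€17.63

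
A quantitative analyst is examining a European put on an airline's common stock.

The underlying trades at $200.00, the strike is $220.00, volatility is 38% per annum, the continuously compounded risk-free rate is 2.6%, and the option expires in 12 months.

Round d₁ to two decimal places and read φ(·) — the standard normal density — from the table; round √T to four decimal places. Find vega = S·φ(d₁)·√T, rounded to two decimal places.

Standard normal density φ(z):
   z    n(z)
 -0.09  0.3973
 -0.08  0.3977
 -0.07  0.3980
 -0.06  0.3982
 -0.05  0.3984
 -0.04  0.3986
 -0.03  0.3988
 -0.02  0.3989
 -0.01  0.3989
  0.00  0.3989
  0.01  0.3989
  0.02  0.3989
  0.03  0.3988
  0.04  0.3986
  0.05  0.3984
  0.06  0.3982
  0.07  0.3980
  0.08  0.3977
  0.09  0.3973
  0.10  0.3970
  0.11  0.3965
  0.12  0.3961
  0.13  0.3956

79.78

σ√T = 0.38·√1 = 0.3800
d₁ = [ln(200/220) + (0.026 + ½·0.38²)·1] / (σ√T) = (-0.0953 + 0.0982) / 0.3800 = 0.0076 ≈ 0.01
√T = √1 = 1.0000
φ(d₁) = φ(0.01) = 0.3989
vega = S·φ(d₁)·√T = 200·0.3989·1.0000 = 79.7800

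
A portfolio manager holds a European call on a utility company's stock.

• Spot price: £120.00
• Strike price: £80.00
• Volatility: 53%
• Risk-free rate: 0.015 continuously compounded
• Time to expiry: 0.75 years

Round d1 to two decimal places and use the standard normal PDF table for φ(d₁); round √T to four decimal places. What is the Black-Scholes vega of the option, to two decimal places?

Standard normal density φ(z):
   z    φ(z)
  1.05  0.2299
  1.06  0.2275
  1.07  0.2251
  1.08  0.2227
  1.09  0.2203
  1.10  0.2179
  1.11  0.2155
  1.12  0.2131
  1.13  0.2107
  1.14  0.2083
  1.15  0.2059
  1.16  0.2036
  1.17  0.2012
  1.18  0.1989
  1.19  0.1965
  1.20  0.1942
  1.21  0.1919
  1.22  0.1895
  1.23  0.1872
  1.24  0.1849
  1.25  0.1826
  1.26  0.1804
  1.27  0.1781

21.65

σ√T = 0.53 × 0.8660 = 0.4590
d₁ = [ln(120/80) + (0.015 + 0.53²/2)·0.75] / 0.4590 = [0.4055 + 0.1166] / 0.4590 = 1.1374 ⇒ 1.14
√T = √0.75 = 0.8660
φ(d₁) = φ(1.14) = 0.2083
vega = S·φ(d₁)·√T = 120·0.2083·0.8660 = 21.6465
(The put has the same vega.)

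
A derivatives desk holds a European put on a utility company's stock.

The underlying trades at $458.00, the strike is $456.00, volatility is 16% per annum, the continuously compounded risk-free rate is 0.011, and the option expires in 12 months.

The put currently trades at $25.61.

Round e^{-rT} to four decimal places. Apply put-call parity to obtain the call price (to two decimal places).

$32.58

e^(−rT) = e^(−0.011·1) = 0.9891
Put-call parity: C − P = S − K·e^(−rT) = 458 − 456·0.9891 = 458 − 451.0296 = 6.9704
C = P + (C − P) = 25.61 + (6.9704) = 32.5804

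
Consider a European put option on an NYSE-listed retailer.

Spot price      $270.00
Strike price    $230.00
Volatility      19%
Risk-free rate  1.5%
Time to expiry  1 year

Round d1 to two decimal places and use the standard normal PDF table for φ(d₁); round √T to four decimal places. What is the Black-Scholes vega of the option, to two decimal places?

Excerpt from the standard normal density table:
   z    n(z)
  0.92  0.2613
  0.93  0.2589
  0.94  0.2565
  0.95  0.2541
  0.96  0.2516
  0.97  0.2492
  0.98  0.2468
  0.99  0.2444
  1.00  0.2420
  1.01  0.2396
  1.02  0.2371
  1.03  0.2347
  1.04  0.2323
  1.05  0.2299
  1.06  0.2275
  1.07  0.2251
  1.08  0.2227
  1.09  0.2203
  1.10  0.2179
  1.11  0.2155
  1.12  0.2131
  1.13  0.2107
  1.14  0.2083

64.02

σ√T = 0.19 × 1.0000 = 0.1900
d₁ = [ln(270/230) + (0.015 + 0.19²/2)·1] / 0.1900 = [0.1603 + 0.0330] / 0.1900 = 1.0179 ⇒ 1.02
√T = √1 = 1.0000
φ(d₁) = φ(1.02) = 0.2371
vega = S·φ(d₁)·√T = 270·0.2371·1.0000 = 64.0170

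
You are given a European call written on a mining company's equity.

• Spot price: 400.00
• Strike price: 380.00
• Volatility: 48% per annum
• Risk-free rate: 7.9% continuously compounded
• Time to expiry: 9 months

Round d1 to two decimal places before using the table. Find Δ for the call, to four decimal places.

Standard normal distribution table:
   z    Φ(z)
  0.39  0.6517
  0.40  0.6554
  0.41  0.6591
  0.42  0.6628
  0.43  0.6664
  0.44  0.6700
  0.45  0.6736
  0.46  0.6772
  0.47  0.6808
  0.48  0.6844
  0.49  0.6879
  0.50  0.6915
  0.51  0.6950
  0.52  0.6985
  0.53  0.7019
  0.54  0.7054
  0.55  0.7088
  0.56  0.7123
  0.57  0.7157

σ√T = 0.48 × 0.8660 = 0.4157
d₁ = [ln(400/380) + (0.079 + ½·0.48²)·0.75] / (σ√T) = (0.0513 + 0.1457) / 0.4157 = 0.4738 ≈ 0.47
N(d₁) = N(0.47) = 0.6808
Δ_call = N(d₁) = 0.6808

0.6808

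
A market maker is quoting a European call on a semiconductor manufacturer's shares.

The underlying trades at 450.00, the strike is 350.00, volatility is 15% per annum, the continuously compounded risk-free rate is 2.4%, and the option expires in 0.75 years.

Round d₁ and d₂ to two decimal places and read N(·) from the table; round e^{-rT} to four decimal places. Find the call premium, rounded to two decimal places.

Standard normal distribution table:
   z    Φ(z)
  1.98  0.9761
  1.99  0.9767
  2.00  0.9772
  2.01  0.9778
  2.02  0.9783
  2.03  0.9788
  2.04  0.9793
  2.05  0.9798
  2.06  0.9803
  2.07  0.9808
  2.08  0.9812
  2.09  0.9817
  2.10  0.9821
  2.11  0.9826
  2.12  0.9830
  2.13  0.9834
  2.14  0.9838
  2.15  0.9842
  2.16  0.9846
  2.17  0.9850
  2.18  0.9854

σ√T = 0.15 × 0.8660 = 0.1299
d₁ = [ln(450/350) + (0.024 + 0.15²/2)·0.75] / 0.1299 = [0.2513 + 0.0264] / 0.1299 = 2.1381 ⇒ 2.14
d₂ = d₁ − σ√T = 2.1381 − 0.1299 = 2.0082 ⇒ 2.01
e^(−rT) = e^(−0.024·0.75) = 0.9822
C = 450·N(2.14) − 350·0.9822·N(2.01) = 450·0.9838 − 350·0.9822·0.9778 = 442.7100 − 336.1383 = 106.5717

106.57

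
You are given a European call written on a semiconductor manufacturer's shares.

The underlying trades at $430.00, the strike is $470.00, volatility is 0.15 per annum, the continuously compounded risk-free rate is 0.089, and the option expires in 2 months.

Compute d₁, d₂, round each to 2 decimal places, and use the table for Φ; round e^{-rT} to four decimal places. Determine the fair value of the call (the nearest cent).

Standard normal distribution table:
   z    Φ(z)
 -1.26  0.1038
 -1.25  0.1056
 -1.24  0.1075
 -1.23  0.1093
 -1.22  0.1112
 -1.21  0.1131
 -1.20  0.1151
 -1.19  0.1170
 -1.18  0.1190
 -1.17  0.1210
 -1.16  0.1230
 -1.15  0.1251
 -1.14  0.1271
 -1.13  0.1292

σ√T = 0.15·√0.1667 = 0.0612
d₁ = [ln(430/470) + (0.089 + ½·0.15²)·0.1667] / (σ√T) = (-0.0889 + 0.0167) / 0.0612 = -1.1797 which rounds to -1.18
d₂ = -1.1797 − 0.0612 = -1.2409 which rounds to -1.24
exp(−rT) = exp(−0.089·0.1667) = 0.9853
N(d₁) = N(-1.18) = 0.1190;  N(d₂) = N(-1.24) = 0.1075
C = 430·0.1190 − 470·0.9853·0.1075 = 51.1700 − 49.7823 = 1.3877

$1.39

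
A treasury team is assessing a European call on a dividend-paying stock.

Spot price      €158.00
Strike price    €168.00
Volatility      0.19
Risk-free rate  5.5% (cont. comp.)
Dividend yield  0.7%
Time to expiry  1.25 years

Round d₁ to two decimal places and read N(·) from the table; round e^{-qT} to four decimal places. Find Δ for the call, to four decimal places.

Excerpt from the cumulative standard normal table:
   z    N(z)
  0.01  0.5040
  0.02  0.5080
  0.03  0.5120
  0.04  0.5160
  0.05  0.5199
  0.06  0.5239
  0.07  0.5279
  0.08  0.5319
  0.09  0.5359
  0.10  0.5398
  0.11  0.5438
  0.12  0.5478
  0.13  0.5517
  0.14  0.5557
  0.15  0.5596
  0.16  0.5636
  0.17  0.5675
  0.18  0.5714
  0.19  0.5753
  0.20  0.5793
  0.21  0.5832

0.5351

σ√T = 0.19 × 1.1180 = 0.2124
d₁ = [ln(158/168) + (0.055 − 0.007 + 0.19²/2)·1.25] / 0.2124 = [-0.0614 + 0.0826] / 0.2124 = 0.0998 which rounds to 0.10
N(d₁) = N(0.10) = 0.5398
Δ_call = e^(−qT)·N(d₁) = 0.9913·0.5398 = 0.5351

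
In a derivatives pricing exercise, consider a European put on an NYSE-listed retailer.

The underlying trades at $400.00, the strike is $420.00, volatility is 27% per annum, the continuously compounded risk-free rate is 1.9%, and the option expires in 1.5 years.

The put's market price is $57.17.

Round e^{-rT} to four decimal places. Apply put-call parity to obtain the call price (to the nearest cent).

e^(−rT) = e^(−0.019·1.5) = 0.9719
Put-call parity: C − P = S − K·e^(−rT) = 400 − 420·0.9719 = 400 − 408.1980 = -8.1980
C = P + (C − P) = 57.17 + (-8.1980) = 48.9720

$48.97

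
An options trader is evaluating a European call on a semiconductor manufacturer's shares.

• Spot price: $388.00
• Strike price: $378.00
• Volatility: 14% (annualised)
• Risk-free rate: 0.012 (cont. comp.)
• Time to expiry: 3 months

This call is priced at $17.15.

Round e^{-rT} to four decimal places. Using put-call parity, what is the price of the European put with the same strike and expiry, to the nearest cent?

e^(−rT) = e^(−0.012·0.25) = 0.9970
Put-call parity: C − P = S − K·e^(−rT) = 388 − 378·0.9970 = 388 − 376.8660 = 11.1340
P = C − (C − P) = 17.15 − (11.1340) = 6.0160

$6.02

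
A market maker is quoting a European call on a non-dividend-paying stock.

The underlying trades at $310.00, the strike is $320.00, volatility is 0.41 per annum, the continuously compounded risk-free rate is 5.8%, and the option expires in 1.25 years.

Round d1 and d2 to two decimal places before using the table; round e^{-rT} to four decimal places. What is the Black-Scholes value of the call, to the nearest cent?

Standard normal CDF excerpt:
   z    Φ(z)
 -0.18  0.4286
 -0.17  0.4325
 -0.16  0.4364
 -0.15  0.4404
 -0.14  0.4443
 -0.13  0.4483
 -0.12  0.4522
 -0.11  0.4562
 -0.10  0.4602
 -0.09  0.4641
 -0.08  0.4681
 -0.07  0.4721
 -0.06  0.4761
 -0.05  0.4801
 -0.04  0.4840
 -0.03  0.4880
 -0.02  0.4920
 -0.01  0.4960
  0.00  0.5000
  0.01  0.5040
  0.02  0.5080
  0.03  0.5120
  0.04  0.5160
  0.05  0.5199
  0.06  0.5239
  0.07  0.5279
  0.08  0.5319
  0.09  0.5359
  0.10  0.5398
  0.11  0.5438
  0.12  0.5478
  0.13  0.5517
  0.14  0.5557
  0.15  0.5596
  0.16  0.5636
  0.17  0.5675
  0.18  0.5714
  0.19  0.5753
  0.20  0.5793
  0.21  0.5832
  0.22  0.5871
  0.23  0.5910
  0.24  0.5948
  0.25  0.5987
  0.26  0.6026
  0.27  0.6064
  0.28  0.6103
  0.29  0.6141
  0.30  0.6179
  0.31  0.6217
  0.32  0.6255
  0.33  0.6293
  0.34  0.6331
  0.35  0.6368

σ√T = 0.41·√1.25 = 0.4584
d₁ = [ln(310/320) + (0.058 + 0.41²/2)·1.25] / 0.4584 = [-0.0317 + 0.1776] / 0.4584 = 0.3181 → 0.32
d₂ = d₁ − σ√T = 0.3181 − 0.4584 = -0.1403 → -0.14
exp(−rT) = exp(−0.058·1.25) = 0.9301
N(d₁) = N(0.32) = 0.6255;  N(d₂) = N(-0.14) = 0.4443
C = 310·0.6255 − 320·0.9301·0.4443 = 193.9050 − 132.2379 = 61.6671

$61.67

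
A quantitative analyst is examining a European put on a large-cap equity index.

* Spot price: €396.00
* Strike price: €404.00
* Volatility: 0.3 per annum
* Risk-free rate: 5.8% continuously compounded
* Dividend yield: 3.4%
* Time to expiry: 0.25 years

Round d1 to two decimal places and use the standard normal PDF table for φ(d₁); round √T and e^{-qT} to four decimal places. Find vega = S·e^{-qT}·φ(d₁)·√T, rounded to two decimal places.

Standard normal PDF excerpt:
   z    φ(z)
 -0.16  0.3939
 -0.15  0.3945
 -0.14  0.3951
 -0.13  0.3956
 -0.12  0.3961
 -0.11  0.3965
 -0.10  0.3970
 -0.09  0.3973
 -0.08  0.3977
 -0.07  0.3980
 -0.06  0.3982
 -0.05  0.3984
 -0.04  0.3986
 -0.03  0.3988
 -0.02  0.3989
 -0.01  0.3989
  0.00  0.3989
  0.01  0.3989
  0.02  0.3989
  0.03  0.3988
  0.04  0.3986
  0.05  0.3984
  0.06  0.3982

σ√T = 0.3·√0.25 = 0.1500
d₁ = [ln(396/404) + (0.058 − 0.034 + 0.3²/2)·0.25] / 0.1500 = [-0.0200 + 0.0173] / 0.1500 = -0.0183 which rounds to -0.02
√T = √0.25 = 0.5000
φ(d₁) = φ(-0.02) = 0.3989
exp(−qT) = exp(−0.034·0.25) = 0.9915
vega = S·exp(−qT)·φ(d₁)·√T = 396·0.9915·0.3989·0.5000 = 78.3109

78.31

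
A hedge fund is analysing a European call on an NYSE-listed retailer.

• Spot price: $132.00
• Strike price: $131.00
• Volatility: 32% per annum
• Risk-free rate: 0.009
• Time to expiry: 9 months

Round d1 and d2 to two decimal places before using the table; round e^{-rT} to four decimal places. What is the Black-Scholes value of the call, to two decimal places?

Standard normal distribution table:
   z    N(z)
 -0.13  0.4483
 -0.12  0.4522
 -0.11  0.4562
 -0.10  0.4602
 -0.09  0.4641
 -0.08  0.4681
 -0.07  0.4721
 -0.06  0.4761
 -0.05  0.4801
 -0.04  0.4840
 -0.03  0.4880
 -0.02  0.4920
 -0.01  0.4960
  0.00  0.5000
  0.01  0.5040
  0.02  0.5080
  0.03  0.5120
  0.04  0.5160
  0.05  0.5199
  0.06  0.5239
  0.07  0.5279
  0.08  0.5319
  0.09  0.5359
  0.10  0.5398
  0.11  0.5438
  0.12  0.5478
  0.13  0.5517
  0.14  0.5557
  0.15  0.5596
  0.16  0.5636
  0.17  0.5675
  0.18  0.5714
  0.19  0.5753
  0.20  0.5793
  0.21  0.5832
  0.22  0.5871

σ√T = 0.32·√0.75 = 0.2771
d₁ = [ln(132/131) + (0.009 + ½·0.32²)·0.75] / (σ√T) = (0.0076 + 0.0452) / 0.2771 = 0.1904 ≈ 0.19
d₂ = 0.1904 − 0.2771 = -0.0868 ≈ -0.09
e^(−rT) = e^(−0.009·0.75) = 0.9933
C = 132·N(0.19) − 131·0.9933·N(-0.09) = 132·0.5753 − 131·0.9933·0.4641 = 75.9396 − 60.3898 = 15.5498

$15.55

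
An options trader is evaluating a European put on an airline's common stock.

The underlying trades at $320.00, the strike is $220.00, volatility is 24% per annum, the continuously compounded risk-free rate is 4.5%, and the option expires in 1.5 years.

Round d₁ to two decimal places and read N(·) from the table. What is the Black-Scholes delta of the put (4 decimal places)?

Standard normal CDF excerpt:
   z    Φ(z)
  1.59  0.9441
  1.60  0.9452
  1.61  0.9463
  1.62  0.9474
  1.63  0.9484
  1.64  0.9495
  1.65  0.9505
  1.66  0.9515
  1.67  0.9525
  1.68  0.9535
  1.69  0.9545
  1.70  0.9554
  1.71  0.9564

σ√T = 0.24 × 1.2247 = 0.2939
ln(S/K) + (r + σ²/2)T = ln(320/220) + (0.045 + 0.24²/2)·1.5 = 0.3747 + 0.1107 = 0.4854
d₁ = 0.4854 / 0.2939 = 1.6513 → 1.65
N(d₁) = N(1.65) = 0.9505
Δ_put = N(d₁) − 1 = 0.9505 − 1 = -0.0495

-0.0495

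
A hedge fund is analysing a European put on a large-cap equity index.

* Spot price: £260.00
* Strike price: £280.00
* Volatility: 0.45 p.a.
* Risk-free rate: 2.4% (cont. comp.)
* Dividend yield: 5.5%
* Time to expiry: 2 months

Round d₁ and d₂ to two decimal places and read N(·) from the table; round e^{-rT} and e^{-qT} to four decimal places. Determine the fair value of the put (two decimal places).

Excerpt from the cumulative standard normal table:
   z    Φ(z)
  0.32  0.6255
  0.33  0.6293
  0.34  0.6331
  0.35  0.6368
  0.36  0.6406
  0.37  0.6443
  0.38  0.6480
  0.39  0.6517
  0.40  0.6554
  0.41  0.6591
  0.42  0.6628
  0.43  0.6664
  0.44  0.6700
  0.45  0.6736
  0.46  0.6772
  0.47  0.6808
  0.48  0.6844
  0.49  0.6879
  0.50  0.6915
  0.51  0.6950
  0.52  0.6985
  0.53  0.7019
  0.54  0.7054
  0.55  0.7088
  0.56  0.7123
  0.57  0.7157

σ√T = 0.45·√0.1667 = 0.1837
d₁ = [ln(260/280) + (0.024 − 0.055 + 0.45²/2)·0.1667] / 0.1837 = [-0.0741 + 0.0117] / 0.1837 = -0.3397 ≈ -0.34
d₂ = d₁ − σ√T = -0.3397 − 0.1837 = -0.5234 ≈ -0.52
e^(−qT) = e^(−0.055·0.1667) = 0.9909;  e^(−rT) = e^(−0.024·0.1667) = 0.9960
N(−d₂) = N(0.52) = 0.6985;  N(−d₁) = N(0.34) = 0.6331
P = 280·0.9960·0.6985 − 260·0.9909·0.6331 = 194.7977 − 163.1081 = 31.6896

£31.69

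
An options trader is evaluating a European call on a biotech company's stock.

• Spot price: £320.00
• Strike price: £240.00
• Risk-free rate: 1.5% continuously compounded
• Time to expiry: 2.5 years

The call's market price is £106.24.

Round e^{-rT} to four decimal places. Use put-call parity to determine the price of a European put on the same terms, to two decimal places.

£17.41

exp(−rT) = exp(−0.015·2.5) = 0.9632
Put-call parity: C − P = S − K·e^(−rT) = 320 − 240·0.9632 = 320 − 231.1680 = 88.8320
P = C − (C − P) = 106.24 − (88.8320) = 17.4080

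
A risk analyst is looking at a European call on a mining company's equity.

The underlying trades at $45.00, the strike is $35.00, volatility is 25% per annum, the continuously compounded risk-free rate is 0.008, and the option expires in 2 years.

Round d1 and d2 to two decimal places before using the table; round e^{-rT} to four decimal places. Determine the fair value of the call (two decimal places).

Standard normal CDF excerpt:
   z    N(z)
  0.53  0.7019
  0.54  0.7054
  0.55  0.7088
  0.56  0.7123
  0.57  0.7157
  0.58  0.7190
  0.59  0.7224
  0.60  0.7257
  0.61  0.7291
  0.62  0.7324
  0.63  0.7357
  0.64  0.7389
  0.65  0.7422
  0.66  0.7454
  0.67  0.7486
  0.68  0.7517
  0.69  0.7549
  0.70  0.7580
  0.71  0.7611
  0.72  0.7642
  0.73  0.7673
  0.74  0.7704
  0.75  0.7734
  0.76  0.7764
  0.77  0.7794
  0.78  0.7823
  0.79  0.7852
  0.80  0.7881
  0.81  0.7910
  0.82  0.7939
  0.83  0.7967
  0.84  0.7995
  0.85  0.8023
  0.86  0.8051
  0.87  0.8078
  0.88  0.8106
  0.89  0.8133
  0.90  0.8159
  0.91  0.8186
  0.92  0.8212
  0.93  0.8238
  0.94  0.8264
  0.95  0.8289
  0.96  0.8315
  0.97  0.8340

$12.31

T = 2;  σ√T = 0.3536
d₁ = [ln(45/35) + (0.008 + ½·0.25²)·2] / (σ√T) = (0.2513 + 0.0785) / 0.3536 = 0.9329 ≈ 0.93
d₂ = 0.9329 − 0.3536 = 0.5793 ≈ 0.58
e^(−rT) = e^(−0.008·2) = 0.9841
C = 45·N(0.93) − 35·0.9841·N(0.58) = 45·0.8238 − 35·0.9841·0.7190 = 37.0710 − 24.7649 = 12.3061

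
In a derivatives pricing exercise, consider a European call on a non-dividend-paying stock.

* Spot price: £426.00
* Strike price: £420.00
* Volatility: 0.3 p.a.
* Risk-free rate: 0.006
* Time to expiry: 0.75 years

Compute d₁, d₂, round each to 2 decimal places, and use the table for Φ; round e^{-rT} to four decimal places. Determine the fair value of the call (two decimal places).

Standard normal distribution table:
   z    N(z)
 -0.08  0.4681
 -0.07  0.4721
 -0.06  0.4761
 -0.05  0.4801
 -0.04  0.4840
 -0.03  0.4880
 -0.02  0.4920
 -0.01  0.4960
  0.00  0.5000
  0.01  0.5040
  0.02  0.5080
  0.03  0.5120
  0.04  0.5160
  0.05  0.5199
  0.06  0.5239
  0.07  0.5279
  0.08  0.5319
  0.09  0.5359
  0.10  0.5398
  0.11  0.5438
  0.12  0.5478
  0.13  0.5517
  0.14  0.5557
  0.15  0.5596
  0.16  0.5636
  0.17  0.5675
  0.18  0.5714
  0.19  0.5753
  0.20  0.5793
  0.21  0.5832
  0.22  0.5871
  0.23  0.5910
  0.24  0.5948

£47.72

σ√T = 0.3·√0.75 = 0.2598
ln(S/K) + (r + σ²/2)T = ln(426/420) + (0.006 + 0.3²/2)·0.75 = 0.0142 + 0.0382 = 0.0524
d₁ = 0.0524 / 0.2598 = 0.2018 ⇒ 0.20
d₂ = d₁ − σ√T = 0.2018 − 0.2598 = -0.0580 ⇒ -0.06
exp(−rT) = exp(−0.006·0.75) = 0.9955
N(d₁) = N(0.20) = 0.5793;  N(d₂) = N(-0.06) = 0.4761
C = 426·0.5793 − 420·0.9955·0.4761 = 246.7818 − 199.0622 = 47.7196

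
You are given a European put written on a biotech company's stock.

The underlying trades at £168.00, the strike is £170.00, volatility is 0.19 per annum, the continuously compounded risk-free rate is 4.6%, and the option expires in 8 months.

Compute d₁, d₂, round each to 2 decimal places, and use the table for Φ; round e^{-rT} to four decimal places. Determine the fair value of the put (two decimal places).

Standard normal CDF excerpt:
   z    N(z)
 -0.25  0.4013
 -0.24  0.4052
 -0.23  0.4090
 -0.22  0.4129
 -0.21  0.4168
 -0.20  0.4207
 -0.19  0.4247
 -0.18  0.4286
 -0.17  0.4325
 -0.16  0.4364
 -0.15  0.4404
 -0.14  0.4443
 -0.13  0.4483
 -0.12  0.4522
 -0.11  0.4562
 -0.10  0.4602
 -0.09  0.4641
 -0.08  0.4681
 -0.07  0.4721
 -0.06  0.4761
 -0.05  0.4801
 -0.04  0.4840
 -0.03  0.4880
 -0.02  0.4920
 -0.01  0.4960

£9.12

σ√T = 0.19·√0.6667 = 0.1551
d₁ = [ln(168/170) + (0.046 + 0.19²/2)·0.6667] / 0.1551 = [-0.0118 + 0.0427] / 0.1551 = 0.1990 → 0.20
d₂ = d₁ − σ√T = 0.1990 − 0.1551 = 0.0438 → 0.04
exp(−rT) = exp(−0.046·0.6667) = 0.9698
N(−d₂) = N(-0.04) = 0.4840;  N(−d₁) = N(-0.20) = 0.4207
P = 170·0.9698·0.4840 − 168·0.4207 = 79.7951 − 70.6776 = 9.1175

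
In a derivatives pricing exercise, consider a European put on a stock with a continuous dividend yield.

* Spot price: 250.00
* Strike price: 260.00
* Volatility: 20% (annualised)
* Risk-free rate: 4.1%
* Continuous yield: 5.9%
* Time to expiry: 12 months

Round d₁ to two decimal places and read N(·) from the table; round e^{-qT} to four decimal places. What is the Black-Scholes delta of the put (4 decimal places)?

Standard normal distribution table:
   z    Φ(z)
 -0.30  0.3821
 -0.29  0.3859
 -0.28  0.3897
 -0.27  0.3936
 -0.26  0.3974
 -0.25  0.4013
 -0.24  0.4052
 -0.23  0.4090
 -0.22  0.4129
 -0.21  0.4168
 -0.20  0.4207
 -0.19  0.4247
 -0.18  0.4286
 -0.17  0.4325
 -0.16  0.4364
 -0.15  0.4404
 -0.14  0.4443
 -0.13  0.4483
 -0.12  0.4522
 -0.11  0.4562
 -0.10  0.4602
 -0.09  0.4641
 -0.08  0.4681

T = 1;  σ√T = 0.2000
d₁ = [ln(250/260) + (0.041 − 0.059 + 0.2²/2)·1] / 0.2000 = [-0.0392 + 0.0020] / 0.2000 = -0.1861 → -0.19
N(d₁) = N(-0.19) = 0.4247
Δ_put = e^(−qT)·(N(d₁) − 1) = 0.9427·(0.4247 − 1) = -0.5423

-0.5423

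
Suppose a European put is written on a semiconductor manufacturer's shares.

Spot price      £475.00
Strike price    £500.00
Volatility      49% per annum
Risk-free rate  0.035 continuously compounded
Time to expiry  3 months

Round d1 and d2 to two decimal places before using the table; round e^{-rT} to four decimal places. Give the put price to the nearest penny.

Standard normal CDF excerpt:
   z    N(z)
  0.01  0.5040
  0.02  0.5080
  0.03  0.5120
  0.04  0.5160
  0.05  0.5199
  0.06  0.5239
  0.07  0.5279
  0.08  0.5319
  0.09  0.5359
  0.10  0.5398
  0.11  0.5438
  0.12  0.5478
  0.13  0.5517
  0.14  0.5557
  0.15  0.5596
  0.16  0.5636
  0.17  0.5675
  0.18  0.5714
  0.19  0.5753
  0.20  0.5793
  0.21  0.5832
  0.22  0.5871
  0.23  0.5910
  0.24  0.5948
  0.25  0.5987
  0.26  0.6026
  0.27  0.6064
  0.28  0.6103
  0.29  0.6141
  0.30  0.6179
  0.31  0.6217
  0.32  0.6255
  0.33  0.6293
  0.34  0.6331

σ√T = 0.49·√0.25 = 0.2450
d₁ = [ln(475/500) + (0.035 + 0.49²/2)·0.25] / 0.2450 = [-0.0513 + 0.0388] / 0.2450 = -0.0511 which rounds to -0.05
d₂ = d₁ − σ√T = -0.0511 − 0.2450 = -0.2961 which rounds to -0.30
exp(−rT) = exp(−0.035·0.25) = 0.9913
N(−d₂) = N(0.30) = 0.6179;  N(−d₁) = N(0.05) = 0.5199
P = 500·0.9913·0.6179 − 475·0.5199 = 306.2621 − 246.9525 = 59.3096

£59.31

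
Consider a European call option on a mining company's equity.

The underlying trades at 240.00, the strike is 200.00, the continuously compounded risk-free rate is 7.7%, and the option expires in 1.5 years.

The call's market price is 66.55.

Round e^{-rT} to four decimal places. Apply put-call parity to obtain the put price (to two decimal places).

e^(−rT) = e^(−0.077·1.5) = 0.8909
Put-call parity: C − P = S − K·e^(−rT) = 240 − 200·0.8909 = 240 − 178.1800 = 61.8200
P = C − (C − P) = 66.55 − (61.8200) = 4.7300

4.73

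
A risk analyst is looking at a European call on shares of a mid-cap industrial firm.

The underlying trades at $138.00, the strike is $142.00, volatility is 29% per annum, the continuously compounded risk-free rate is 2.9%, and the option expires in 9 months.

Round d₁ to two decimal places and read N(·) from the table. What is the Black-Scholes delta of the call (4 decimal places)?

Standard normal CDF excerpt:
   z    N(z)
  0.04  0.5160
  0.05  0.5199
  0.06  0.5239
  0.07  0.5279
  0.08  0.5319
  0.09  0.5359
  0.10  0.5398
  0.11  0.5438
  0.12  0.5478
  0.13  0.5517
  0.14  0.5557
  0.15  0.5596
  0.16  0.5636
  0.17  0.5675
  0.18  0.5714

0.5398

σ√T = 0.29 × 0.8660 = 0.2511
ln(S/K) + (r + σ²/2)T = ln(138/142) + (0.029 + 0.29²/2)·0.75 = -0.0286 + 0.0533 = 0.0247
d₁ = 0.0247 / 0.2511 = 0.0984 which rounds to 0.10
N(d₁) = N(0.10) = 0.5398
Δ_call = N(d₁) = 0.5398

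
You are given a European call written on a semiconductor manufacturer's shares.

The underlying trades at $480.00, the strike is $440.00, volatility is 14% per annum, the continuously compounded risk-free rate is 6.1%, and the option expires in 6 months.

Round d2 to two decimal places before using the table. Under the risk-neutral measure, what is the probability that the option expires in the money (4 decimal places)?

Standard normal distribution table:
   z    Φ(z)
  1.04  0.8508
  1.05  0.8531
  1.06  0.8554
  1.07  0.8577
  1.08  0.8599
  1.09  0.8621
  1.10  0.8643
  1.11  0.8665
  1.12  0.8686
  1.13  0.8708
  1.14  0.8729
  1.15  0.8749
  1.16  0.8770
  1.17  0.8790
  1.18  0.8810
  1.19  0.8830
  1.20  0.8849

0.8729

T = 0.5;  σ√T = 0.0990
ln(S/K) + (r + σ²/2)T = ln(480/440) + (0.061 + 0.14²/2)·0.5 = 0.0870 + 0.0354 = 0.1224
d₁ = 0.1224 / 0.0990 = 1.2365 ⇒ 1.24
d₂ = d₁ − σ√T = 1.2365 − 0.0990 = 1.1375 ⇒ 1.14
Risk-neutral Pr[S_T > K] = N(d₂) = N(1.14) = 0.8729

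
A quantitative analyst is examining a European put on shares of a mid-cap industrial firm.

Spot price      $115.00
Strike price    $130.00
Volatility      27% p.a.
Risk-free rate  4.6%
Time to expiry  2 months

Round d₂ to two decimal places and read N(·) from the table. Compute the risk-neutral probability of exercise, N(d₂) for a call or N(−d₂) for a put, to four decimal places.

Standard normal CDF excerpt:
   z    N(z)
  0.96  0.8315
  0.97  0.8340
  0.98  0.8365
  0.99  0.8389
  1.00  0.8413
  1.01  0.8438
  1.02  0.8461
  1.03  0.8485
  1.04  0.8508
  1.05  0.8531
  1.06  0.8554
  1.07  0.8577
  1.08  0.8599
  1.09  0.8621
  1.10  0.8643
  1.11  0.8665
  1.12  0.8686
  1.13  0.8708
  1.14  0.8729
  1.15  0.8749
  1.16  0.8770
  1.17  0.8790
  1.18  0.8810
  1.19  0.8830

σ√T = 0.27·√0.1667 = 0.1102
d₁ = [ln(115/130) + (0.046 + ½·0.27²)·0.1667] / (σ√T) = (-0.1226 + 0.0137) / 0.1102 = -0.9876 ≈ -0.99
d₂ = -0.9876 − 0.1102 = -1.0978 ≈ -1.10
Risk-neutral Pr[S_T < K] = N(−d₂) = N(1.10) = 0.8643

0.8643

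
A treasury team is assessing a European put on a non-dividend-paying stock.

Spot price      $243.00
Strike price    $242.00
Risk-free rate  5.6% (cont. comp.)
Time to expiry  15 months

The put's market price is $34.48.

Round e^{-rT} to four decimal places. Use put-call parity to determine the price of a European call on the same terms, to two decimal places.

$51.84

exp(−rT) = exp(−0.056·1.25) = 0.9324
Put-call parity: C − P = S − K·e^(−rT) = 243 − 242·0.9324 = 243 − 225.6408 = 17.3592
C = P + (C − P) = 34.48 + (17.3592) = 51.8392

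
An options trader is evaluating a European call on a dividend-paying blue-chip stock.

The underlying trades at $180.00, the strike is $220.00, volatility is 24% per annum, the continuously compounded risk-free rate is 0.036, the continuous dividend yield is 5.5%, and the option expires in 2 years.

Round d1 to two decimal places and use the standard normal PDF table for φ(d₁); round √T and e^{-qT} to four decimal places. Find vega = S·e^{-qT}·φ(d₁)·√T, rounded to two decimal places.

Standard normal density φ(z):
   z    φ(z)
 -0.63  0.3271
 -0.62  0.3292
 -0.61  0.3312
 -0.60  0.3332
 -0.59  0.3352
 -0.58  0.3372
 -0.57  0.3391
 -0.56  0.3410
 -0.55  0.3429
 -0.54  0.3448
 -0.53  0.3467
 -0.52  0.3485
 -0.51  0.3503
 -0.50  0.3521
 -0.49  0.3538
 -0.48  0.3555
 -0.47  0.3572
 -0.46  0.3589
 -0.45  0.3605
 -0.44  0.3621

79.06

T = 2;  σ√T = 0.3394
ln(S/K) + (r − q + σ²/2)T = ln(180/220) + (0.036 − 0.055 + 0.24²/2)·2 = -0.2007 + 0.0196 = -0.1811
d₁ = -0.1811 / 0.3394 = -0.5335 which rounds to -0.53
√T = √2 = 1.4142
φ(d₁) = φ(-0.53) = 0.3467
exp(−qT) = exp(−0.055·2) = 0.8958
vega = S·exp(−qT)·φ(d₁)·√T = 180·0.8958·0.3467·1.4142 = 79.0584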